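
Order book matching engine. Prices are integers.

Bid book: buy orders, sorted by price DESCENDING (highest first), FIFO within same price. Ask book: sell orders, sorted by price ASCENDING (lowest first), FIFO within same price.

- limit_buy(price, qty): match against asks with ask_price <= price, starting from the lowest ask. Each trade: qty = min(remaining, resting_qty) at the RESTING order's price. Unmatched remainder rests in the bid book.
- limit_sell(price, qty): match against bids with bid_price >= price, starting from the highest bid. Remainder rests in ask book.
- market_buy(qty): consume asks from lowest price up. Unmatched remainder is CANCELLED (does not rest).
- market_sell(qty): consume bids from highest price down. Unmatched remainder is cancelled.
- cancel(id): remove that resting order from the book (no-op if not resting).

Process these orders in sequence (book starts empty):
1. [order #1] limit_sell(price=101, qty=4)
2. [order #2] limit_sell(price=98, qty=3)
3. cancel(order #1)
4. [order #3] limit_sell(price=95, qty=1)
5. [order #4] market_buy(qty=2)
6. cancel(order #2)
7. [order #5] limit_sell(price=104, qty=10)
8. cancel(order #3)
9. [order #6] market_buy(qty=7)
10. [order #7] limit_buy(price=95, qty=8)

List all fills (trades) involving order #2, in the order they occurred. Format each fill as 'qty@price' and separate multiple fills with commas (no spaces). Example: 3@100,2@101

Answer: 1@98

Derivation:
After op 1 [order #1] limit_sell(price=101, qty=4): fills=none; bids=[-] asks=[#1:4@101]
After op 2 [order #2] limit_sell(price=98, qty=3): fills=none; bids=[-] asks=[#2:3@98 #1:4@101]
After op 3 cancel(order #1): fills=none; bids=[-] asks=[#2:3@98]
After op 4 [order #3] limit_sell(price=95, qty=1): fills=none; bids=[-] asks=[#3:1@95 #2:3@98]
After op 5 [order #4] market_buy(qty=2): fills=#4x#3:1@95 #4x#2:1@98; bids=[-] asks=[#2:2@98]
After op 6 cancel(order #2): fills=none; bids=[-] asks=[-]
After op 7 [order #5] limit_sell(price=104, qty=10): fills=none; bids=[-] asks=[#5:10@104]
After op 8 cancel(order #3): fills=none; bids=[-] asks=[#5:10@104]
After op 9 [order #6] market_buy(qty=7): fills=#6x#5:7@104; bids=[-] asks=[#5:3@104]
After op 10 [order #7] limit_buy(price=95, qty=8): fills=none; bids=[#7:8@95] asks=[#5:3@104]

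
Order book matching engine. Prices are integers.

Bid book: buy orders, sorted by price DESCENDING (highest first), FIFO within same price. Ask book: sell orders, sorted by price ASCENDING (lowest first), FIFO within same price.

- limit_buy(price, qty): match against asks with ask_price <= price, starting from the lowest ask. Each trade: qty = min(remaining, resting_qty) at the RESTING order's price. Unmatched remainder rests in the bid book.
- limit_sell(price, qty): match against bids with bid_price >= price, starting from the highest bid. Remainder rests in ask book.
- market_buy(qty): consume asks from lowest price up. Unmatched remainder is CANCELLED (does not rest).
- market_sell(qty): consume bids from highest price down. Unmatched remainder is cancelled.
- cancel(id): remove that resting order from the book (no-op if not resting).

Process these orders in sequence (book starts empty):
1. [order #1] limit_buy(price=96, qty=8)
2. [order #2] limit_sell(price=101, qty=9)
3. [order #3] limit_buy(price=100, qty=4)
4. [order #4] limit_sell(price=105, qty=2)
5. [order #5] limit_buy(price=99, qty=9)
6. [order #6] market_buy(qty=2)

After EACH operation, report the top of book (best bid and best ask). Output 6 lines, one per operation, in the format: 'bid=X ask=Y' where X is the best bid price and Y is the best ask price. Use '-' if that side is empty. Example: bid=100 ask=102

After op 1 [order #1] limit_buy(price=96, qty=8): fills=none; bids=[#1:8@96] asks=[-]
After op 2 [order #2] limit_sell(price=101, qty=9): fills=none; bids=[#1:8@96] asks=[#2:9@101]
After op 3 [order #3] limit_buy(price=100, qty=4): fills=none; bids=[#3:4@100 #1:8@96] asks=[#2:9@101]
After op 4 [order #4] limit_sell(price=105, qty=2): fills=none; bids=[#3:4@100 #1:8@96] asks=[#2:9@101 #4:2@105]
After op 5 [order #5] limit_buy(price=99, qty=9): fills=none; bids=[#3:4@100 #5:9@99 #1:8@96] asks=[#2:9@101 #4:2@105]
After op 6 [order #6] market_buy(qty=2): fills=#6x#2:2@101; bids=[#3:4@100 #5:9@99 #1:8@96] asks=[#2:7@101 #4:2@105]

Answer: bid=96 ask=-
bid=96 ask=101
bid=100 ask=101
bid=100 ask=101
bid=100 ask=101
bid=100 ask=101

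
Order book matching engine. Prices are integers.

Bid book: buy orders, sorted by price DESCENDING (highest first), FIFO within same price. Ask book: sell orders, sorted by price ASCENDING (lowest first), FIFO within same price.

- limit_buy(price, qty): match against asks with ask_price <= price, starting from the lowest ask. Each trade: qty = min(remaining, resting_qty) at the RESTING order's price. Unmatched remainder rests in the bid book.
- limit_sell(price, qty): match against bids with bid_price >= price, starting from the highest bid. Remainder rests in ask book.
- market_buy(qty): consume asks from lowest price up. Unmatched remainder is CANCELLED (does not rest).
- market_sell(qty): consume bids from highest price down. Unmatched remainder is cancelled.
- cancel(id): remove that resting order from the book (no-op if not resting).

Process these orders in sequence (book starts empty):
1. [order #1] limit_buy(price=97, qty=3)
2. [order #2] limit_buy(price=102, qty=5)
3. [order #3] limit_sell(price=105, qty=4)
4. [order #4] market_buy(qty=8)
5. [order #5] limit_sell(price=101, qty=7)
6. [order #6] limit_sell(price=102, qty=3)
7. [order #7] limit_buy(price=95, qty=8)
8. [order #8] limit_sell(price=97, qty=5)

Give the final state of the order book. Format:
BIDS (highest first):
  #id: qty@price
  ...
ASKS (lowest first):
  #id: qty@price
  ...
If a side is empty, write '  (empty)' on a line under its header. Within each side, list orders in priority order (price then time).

Answer: BIDS (highest first):
  #7: 8@95
ASKS (lowest first):
  #8: 2@97
  #5: 2@101
  #6: 3@102

Derivation:
After op 1 [order #1] limit_buy(price=97, qty=3): fills=none; bids=[#1:3@97] asks=[-]
After op 2 [order #2] limit_buy(price=102, qty=5): fills=none; bids=[#2:5@102 #1:3@97] asks=[-]
After op 3 [order #3] limit_sell(price=105, qty=4): fills=none; bids=[#2:5@102 #1:3@97] asks=[#3:4@105]
After op 4 [order #4] market_buy(qty=8): fills=#4x#3:4@105; bids=[#2:5@102 #1:3@97] asks=[-]
After op 5 [order #5] limit_sell(price=101, qty=7): fills=#2x#5:5@102; bids=[#1:3@97] asks=[#5:2@101]
After op 6 [order #6] limit_sell(price=102, qty=3): fills=none; bids=[#1:3@97] asks=[#5:2@101 #6:3@102]
After op 7 [order #7] limit_buy(price=95, qty=8): fills=none; bids=[#1:3@97 #7:8@95] asks=[#5:2@101 #6:3@102]
After op 8 [order #8] limit_sell(price=97, qty=5): fills=#1x#8:3@97; bids=[#7:8@95] asks=[#8:2@97 #5:2@101 #6:3@102]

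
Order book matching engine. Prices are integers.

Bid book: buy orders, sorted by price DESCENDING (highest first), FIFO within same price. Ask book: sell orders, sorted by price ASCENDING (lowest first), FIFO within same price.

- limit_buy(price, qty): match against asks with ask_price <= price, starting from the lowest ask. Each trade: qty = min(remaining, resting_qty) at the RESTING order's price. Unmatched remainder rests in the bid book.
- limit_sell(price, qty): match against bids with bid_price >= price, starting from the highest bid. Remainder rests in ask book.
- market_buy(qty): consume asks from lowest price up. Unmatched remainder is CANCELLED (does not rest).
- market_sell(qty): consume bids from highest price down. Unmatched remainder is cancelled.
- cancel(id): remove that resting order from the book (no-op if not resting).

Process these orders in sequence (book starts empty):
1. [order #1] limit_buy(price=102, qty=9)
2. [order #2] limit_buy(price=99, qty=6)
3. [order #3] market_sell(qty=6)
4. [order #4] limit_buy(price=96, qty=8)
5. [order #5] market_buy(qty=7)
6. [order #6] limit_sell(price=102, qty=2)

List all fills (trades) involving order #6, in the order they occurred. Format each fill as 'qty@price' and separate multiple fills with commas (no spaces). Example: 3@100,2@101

After op 1 [order #1] limit_buy(price=102, qty=9): fills=none; bids=[#1:9@102] asks=[-]
After op 2 [order #2] limit_buy(price=99, qty=6): fills=none; bids=[#1:9@102 #2:6@99] asks=[-]
After op 3 [order #3] market_sell(qty=6): fills=#1x#3:6@102; bids=[#1:3@102 #2:6@99] asks=[-]
After op 4 [order #4] limit_buy(price=96, qty=8): fills=none; bids=[#1:3@102 #2:6@99 #4:8@96] asks=[-]
After op 5 [order #5] market_buy(qty=7): fills=none; bids=[#1:3@102 #2:6@99 #4:8@96] asks=[-]
After op 6 [order #6] limit_sell(price=102, qty=2): fills=#1x#6:2@102; bids=[#1:1@102 #2:6@99 #4:8@96] asks=[-]

Answer: 2@102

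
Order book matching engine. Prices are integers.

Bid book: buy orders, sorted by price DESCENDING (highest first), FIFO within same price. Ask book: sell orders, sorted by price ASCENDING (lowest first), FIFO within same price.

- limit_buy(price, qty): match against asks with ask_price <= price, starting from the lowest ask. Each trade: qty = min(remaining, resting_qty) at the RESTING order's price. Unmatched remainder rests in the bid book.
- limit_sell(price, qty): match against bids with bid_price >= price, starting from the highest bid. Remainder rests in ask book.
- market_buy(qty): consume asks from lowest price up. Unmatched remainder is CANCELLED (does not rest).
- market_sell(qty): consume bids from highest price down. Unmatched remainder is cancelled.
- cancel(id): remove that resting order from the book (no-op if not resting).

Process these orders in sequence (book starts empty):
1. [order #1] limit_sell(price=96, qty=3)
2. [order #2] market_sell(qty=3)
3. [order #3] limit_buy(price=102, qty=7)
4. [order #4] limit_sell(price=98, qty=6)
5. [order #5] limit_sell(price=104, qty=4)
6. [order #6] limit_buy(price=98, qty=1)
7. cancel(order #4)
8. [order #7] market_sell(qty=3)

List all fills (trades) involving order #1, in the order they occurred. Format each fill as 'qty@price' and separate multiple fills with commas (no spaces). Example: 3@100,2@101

After op 1 [order #1] limit_sell(price=96, qty=3): fills=none; bids=[-] asks=[#1:3@96]
After op 2 [order #2] market_sell(qty=3): fills=none; bids=[-] asks=[#1:3@96]
After op 3 [order #3] limit_buy(price=102, qty=7): fills=#3x#1:3@96; bids=[#3:4@102] asks=[-]
After op 4 [order #4] limit_sell(price=98, qty=6): fills=#3x#4:4@102; bids=[-] asks=[#4:2@98]
After op 5 [order #5] limit_sell(price=104, qty=4): fills=none; bids=[-] asks=[#4:2@98 #5:4@104]
After op 6 [order #6] limit_buy(price=98, qty=1): fills=#6x#4:1@98; bids=[-] asks=[#4:1@98 #5:4@104]
After op 7 cancel(order #4): fills=none; bids=[-] asks=[#5:4@104]
After op 8 [order #7] market_sell(qty=3): fills=none; bids=[-] asks=[#5:4@104]

Answer: 3@96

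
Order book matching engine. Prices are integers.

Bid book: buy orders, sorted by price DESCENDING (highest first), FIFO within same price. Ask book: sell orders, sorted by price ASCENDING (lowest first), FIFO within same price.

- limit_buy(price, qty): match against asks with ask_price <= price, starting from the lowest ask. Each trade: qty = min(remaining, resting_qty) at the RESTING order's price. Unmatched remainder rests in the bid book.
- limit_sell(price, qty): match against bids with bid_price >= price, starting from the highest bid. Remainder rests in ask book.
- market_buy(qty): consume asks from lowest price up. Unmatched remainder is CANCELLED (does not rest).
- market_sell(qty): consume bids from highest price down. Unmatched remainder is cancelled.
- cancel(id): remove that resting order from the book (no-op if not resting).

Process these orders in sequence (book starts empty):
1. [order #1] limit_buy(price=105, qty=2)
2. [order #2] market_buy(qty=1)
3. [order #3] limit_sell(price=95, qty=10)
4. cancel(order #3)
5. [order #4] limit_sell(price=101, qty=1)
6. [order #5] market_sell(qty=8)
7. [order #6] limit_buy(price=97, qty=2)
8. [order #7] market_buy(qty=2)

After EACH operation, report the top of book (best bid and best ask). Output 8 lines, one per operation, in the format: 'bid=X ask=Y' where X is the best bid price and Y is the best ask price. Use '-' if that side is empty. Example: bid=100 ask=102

After op 1 [order #1] limit_buy(price=105, qty=2): fills=none; bids=[#1:2@105] asks=[-]
After op 2 [order #2] market_buy(qty=1): fills=none; bids=[#1:2@105] asks=[-]
After op 3 [order #3] limit_sell(price=95, qty=10): fills=#1x#3:2@105; bids=[-] asks=[#3:8@95]
After op 4 cancel(order #3): fills=none; bids=[-] asks=[-]
After op 5 [order #4] limit_sell(price=101, qty=1): fills=none; bids=[-] asks=[#4:1@101]
After op 6 [order #5] market_sell(qty=8): fills=none; bids=[-] asks=[#4:1@101]
After op 7 [order #6] limit_buy(price=97, qty=2): fills=none; bids=[#6:2@97] asks=[#4:1@101]
After op 8 [order #7] market_buy(qty=2): fills=#7x#4:1@101; bids=[#6:2@97] asks=[-]

Answer: bid=105 ask=-
bid=105 ask=-
bid=- ask=95
bid=- ask=-
bid=- ask=101
bid=- ask=101
bid=97 ask=101
bid=97 ask=-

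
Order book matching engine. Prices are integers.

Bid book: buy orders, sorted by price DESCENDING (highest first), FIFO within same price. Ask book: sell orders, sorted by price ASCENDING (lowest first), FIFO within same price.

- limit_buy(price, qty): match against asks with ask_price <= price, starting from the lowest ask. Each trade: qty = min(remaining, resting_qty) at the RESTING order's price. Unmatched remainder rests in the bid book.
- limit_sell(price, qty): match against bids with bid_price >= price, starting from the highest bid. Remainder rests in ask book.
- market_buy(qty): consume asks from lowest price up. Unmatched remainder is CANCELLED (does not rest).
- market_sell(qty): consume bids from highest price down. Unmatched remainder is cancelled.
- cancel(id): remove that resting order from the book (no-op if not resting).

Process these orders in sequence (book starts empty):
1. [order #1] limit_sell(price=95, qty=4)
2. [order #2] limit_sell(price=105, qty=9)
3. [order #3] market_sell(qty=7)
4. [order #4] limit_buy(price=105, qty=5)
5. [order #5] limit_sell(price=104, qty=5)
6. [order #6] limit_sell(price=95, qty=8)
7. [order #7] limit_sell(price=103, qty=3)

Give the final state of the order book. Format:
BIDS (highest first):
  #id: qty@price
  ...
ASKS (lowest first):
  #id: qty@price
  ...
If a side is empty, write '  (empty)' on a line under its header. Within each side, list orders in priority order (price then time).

After op 1 [order #1] limit_sell(price=95, qty=4): fills=none; bids=[-] asks=[#1:4@95]
After op 2 [order #2] limit_sell(price=105, qty=9): fills=none; bids=[-] asks=[#1:4@95 #2:9@105]
After op 3 [order #3] market_sell(qty=7): fills=none; bids=[-] asks=[#1:4@95 #2:9@105]
After op 4 [order #4] limit_buy(price=105, qty=5): fills=#4x#1:4@95 #4x#2:1@105; bids=[-] asks=[#2:8@105]
After op 5 [order #5] limit_sell(price=104, qty=5): fills=none; bids=[-] asks=[#5:5@104 #2:8@105]
After op 6 [order #6] limit_sell(price=95, qty=8): fills=none; bids=[-] asks=[#6:8@95 #5:5@104 #2:8@105]
After op 7 [order #7] limit_sell(price=103, qty=3): fills=none; bids=[-] asks=[#6:8@95 #7:3@103 #5:5@104 #2:8@105]

Answer: BIDS (highest first):
  (empty)
ASKS (lowest first):
  #6: 8@95
  #7: 3@103
  #5: 5@104
  #2: 8@105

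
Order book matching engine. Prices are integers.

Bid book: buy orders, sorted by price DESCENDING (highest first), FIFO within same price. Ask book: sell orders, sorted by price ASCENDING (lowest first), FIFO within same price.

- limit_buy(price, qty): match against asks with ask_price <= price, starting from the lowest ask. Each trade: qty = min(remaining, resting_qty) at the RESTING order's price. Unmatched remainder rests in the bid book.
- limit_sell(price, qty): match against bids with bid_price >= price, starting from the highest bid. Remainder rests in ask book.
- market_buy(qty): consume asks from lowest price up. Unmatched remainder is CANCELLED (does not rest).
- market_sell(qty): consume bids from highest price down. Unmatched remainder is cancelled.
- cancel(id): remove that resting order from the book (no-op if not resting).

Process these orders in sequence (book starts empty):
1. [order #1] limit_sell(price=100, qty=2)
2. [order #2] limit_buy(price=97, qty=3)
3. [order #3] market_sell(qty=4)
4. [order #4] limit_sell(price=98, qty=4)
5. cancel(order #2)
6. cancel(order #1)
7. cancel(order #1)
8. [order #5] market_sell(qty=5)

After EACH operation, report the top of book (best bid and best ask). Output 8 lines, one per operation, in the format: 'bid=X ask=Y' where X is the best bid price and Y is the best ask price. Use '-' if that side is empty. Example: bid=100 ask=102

Answer: bid=- ask=100
bid=97 ask=100
bid=- ask=100
bid=- ask=98
bid=- ask=98
bid=- ask=98
bid=- ask=98
bid=- ask=98

Derivation:
After op 1 [order #1] limit_sell(price=100, qty=2): fills=none; bids=[-] asks=[#1:2@100]
After op 2 [order #2] limit_buy(price=97, qty=3): fills=none; bids=[#2:3@97] asks=[#1:2@100]
After op 3 [order #3] market_sell(qty=4): fills=#2x#3:3@97; bids=[-] asks=[#1:2@100]
After op 4 [order #4] limit_sell(price=98, qty=4): fills=none; bids=[-] asks=[#4:4@98 #1:2@100]
After op 5 cancel(order #2): fills=none; bids=[-] asks=[#4:4@98 #1:2@100]
After op 6 cancel(order #1): fills=none; bids=[-] asks=[#4:4@98]
After op 7 cancel(order #1): fills=none; bids=[-] asks=[#4:4@98]
After op 8 [order #5] market_sell(qty=5): fills=none; bids=[-] asks=[#4:4@98]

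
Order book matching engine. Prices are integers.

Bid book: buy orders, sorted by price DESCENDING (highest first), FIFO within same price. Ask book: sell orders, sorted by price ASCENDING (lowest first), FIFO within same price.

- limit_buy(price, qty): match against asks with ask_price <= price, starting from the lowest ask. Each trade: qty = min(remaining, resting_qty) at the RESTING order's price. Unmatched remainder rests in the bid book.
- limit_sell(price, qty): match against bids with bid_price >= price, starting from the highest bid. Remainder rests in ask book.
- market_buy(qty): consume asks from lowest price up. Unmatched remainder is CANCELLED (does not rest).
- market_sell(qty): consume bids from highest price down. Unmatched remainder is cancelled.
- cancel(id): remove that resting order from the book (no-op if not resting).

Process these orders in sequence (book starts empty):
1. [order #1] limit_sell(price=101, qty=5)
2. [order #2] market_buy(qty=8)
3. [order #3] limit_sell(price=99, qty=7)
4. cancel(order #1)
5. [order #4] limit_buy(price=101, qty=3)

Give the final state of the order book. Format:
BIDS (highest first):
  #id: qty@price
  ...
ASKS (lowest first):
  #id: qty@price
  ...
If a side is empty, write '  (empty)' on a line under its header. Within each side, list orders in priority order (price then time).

Answer: BIDS (highest first):
  (empty)
ASKS (lowest first):
  #3: 4@99

Derivation:
After op 1 [order #1] limit_sell(price=101, qty=5): fills=none; bids=[-] asks=[#1:5@101]
After op 2 [order #2] market_buy(qty=8): fills=#2x#1:5@101; bids=[-] asks=[-]
After op 3 [order #3] limit_sell(price=99, qty=7): fills=none; bids=[-] asks=[#3:7@99]
After op 4 cancel(order #1): fills=none; bids=[-] asks=[#3:7@99]
After op 5 [order #4] limit_buy(price=101, qty=3): fills=#4x#3:3@99; bids=[-] asks=[#3:4@99]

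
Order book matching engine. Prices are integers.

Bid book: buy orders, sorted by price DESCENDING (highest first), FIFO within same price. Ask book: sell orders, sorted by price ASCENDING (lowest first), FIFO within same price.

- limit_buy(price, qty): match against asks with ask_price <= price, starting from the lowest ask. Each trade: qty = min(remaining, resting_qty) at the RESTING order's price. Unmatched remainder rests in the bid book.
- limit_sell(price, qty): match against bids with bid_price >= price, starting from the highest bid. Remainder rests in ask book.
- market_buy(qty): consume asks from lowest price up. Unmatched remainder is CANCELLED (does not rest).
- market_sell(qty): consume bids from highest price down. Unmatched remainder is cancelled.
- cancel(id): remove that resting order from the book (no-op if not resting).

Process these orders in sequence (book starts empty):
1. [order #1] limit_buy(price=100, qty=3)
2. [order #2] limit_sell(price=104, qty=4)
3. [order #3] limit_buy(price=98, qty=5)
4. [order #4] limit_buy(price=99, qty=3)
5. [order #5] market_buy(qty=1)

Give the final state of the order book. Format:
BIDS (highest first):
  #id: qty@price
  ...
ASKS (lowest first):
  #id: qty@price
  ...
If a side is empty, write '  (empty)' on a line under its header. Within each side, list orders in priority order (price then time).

Answer: BIDS (highest first):
  #1: 3@100
  #4: 3@99
  #3: 5@98
ASKS (lowest first):
  #2: 3@104

Derivation:
After op 1 [order #1] limit_buy(price=100, qty=3): fills=none; bids=[#1:3@100] asks=[-]
After op 2 [order #2] limit_sell(price=104, qty=4): fills=none; bids=[#1:3@100] asks=[#2:4@104]
After op 3 [order #3] limit_buy(price=98, qty=5): fills=none; bids=[#1:3@100 #3:5@98] asks=[#2:4@104]
After op 4 [order #4] limit_buy(price=99, qty=3): fills=none; bids=[#1:3@100 #4:3@99 #3:5@98] asks=[#2:4@104]
After op 5 [order #5] market_buy(qty=1): fills=#5x#2:1@104; bids=[#1:3@100 #4:3@99 #3:5@98] asks=[#2:3@104]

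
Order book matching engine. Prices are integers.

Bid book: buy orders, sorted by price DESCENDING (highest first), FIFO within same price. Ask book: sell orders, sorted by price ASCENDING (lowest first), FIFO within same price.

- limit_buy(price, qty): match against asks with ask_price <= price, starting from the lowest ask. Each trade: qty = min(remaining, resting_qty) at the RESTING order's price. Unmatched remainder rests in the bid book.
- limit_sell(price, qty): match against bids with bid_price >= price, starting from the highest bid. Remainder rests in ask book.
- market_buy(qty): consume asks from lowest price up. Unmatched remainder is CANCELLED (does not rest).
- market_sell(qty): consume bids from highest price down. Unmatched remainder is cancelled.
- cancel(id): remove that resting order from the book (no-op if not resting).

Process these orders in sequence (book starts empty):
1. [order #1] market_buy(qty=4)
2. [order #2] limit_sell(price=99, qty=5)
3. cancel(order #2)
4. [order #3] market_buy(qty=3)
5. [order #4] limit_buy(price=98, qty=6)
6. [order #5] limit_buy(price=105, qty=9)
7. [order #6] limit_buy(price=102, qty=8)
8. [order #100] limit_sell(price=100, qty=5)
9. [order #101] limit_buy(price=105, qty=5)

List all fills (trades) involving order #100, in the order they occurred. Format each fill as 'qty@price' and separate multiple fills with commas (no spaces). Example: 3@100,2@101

Answer: 5@105

Derivation:
After op 1 [order #1] market_buy(qty=4): fills=none; bids=[-] asks=[-]
After op 2 [order #2] limit_sell(price=99, qty=5): fills=none; bids=[-] asks=[#2:5@99]
After op 3 cancel(order #2): fills=none; bids=[-] asks=[-]
After op 4 [order #3] market_buy(qty=3): fills=none; bids=[-] asks=[-]
After op 5 [order #4] limit_buy(price=98, qty=6): fills=none; bids=[#4:6@98] asks=[-]
After op 6 [order #5] limit_buy(price=105, qty=9): fills=none; bids=[#5:9@105 #4:6@98] asks=[-]
After op 7 [order #6] limit_buy(price=102, qty=8): fills=none; bids=[#5:9@105 #6:8@102 #4:6@98] asks=[-]
After op 8 [order #100] limit_sell(price=100, qty=5): fills=#5x#100:5@105; bids=[#5:4@105 #6:8@102 #4:6@98] asks=[-]
After op 9 [order #101] limit_buy(price=105, qty=5): fills=none; bids=[#5:4@105 #101:5@105 #6:8@102 #4:6@98] asks=[-]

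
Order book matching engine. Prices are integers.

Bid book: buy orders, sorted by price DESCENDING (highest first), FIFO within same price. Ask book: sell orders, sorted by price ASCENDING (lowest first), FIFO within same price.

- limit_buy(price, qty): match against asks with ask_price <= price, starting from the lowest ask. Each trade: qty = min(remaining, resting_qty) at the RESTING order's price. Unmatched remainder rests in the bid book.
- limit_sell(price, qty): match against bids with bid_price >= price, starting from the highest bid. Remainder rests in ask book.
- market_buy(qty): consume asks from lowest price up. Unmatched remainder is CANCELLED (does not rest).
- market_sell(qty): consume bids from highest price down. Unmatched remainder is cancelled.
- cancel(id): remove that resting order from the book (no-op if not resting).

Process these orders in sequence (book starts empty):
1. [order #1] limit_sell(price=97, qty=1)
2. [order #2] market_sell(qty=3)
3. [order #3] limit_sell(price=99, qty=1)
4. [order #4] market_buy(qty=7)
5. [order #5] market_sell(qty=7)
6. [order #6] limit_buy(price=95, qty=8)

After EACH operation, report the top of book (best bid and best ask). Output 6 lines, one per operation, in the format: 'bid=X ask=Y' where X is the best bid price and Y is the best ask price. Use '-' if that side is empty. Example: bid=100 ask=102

Answer: bid=- ask=97
bid=- ask=97
bid=- ask=97
bid=- ask=-
bid=- ask=-
bid=95 ask=-

Derivation:
After op 1 [order #1] limit_sell(price=97, qty=1): fills=none; bids=[-] asks=[#1:1@97]
After op 2 [order #2] market_sell(qty=3): fills=none; bids=[-] asks=[#1:1@97]
After op 3 [order #3] limit_sell(price=99, qty=1): fills=none; bids=[-] asks=[#1:1@97 #3:1@99]
After op 4 [order #4] market_buy(qty=7): fills=#4x#1:1@97 #4x#3:1@99; bids=[-] asks=[-]
After op 5 [order #5] market_sell(qty=7): fills=none; bids=[-] asks=[-]
After op 6 [order #6] limit_buy(price=95, qty=8): fills=none; bids=[#6:8@95] asks=[-]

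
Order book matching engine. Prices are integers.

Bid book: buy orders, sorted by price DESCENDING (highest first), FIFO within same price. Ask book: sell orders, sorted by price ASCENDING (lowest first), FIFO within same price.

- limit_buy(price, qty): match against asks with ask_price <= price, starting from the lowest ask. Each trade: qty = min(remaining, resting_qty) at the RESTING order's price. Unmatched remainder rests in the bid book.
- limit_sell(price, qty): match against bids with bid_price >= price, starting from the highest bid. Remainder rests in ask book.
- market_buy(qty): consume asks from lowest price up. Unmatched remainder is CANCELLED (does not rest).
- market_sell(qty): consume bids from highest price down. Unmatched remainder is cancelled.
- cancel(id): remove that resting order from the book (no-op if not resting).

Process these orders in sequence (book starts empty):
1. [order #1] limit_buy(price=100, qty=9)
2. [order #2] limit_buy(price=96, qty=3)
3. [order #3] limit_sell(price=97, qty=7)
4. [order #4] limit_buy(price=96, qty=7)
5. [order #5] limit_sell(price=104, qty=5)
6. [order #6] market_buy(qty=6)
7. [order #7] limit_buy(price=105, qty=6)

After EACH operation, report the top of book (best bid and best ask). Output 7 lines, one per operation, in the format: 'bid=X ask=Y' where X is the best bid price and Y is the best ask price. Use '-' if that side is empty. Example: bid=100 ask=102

After op 1 [order #1] limit_buy(price=100, qty=9): fills=none; bids=[#1:9@100] asks=[-]
After op 2 [order #2] limit_buy(price=96, qty=3): fills=none; bids=[#1:9@100 #2:3@96] asks=[-]
After op 3 [order #3] limit_sell(price=97, qty=7): fills=#1x#3:7@100; bids=[#1:2@100 #2:3@96] asks=[-]
After op 4 [order #4] limit_buy(price=96, qty=7): fills=none; bids=[#1:2@100 #2:3@96 #4:7@96] asks=[-]
After op 5 [order #5] limit_sell(price=104, qty=5): fills=none; bids=[#1:2@100 #2:3@96 #4:7@96] asks=[#5:5@104]
After op 6 [order #6] market_buy(qty=6): fills=#6x#5:5@104; bids=[#1:2@100 #2:3@96 #4:7@96] asks=[-]
After op 7 [order #7] limit_buy(price=105, qty=6): fills=none; bids=[#7:6@105 #1:2@100 #2:3@96 #4:7@96] asks=[-]

Answer: bid=100 ask=-
bid=100 ask=-
bid=100 ask=-
bid=100 ask=-
bid=100 ask=104
bid=100 ask=-
bid=105 ask=-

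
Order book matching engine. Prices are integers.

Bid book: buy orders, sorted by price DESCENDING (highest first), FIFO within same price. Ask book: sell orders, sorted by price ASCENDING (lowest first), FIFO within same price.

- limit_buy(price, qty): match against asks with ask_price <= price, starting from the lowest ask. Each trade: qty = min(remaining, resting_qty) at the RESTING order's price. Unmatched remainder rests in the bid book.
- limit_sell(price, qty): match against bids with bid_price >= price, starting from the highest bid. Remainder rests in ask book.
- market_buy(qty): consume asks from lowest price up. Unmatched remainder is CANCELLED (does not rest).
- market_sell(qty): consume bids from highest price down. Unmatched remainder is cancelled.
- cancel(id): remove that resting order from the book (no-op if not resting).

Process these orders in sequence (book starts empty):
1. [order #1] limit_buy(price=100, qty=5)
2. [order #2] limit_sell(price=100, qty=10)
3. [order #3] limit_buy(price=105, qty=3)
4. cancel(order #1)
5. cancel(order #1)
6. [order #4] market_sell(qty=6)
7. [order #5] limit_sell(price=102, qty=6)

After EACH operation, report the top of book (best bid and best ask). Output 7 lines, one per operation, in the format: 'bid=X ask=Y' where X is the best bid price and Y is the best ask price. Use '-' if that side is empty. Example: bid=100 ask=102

After op 1 [order #1] limit_buy(price=100, qty=5): fills=none; bids=[#1:5@100] asks=[-]
After op 2 [order #2] limit_sell(price=100, qty=10): fills=#1x#2:5@100; bids=[-] asks=[#2:5@100]
After op 3 [order #3] limit_buy(price=105, qty=3): fills=#3x#2:3@100; bids=[-] asks=[#2:2@100]
After op 4 cancel(order #1): fills=none; bids=[-] asks=[#2:2@100]
After op 5 cancel(order #1): fills=none; bids=[-] asks=[#2:2@100]
After op 6 [order #4] market_sell(qty=6): fills=none; bids=[-] asks=[#2:2@100]
After op 7 [order #5] limit_sell(price=102, qty=6): fills=none; bids=[-] asks=[#2:2@100 #5:6@102]

Answer: bid=100 ask=-
bid=- ask=100
bid=- ask=100
bid=- ask=100
bid=- ask=100
bid=- ask=100
bid=- ask=100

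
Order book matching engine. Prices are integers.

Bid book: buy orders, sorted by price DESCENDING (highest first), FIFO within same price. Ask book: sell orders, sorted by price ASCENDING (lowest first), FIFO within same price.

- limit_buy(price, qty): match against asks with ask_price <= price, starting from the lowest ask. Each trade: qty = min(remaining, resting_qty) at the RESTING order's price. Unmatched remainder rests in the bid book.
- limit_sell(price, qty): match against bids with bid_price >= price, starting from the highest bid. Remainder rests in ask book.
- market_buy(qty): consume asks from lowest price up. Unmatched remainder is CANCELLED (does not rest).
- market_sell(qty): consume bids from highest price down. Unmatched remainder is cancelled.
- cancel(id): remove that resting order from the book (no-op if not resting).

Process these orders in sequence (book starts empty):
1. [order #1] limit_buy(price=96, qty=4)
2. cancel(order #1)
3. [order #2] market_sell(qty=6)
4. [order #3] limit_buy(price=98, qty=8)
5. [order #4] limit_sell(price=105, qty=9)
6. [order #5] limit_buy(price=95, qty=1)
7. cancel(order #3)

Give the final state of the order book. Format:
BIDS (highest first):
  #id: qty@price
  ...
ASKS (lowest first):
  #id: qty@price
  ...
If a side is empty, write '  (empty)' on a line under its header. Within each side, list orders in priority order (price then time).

After op 1 [order #1] limit_buy(price=96, qty=4): fills=none; bids=[#1:4@96] asks=[-]
After op 2 cancel(order #1): fills=none; bids=[-] asks=[-]
After op 3 [order #2] market_sell(qty=6): fills=none; bids=[-] asks=[-]
After op 4 [order #3] limit_buy(price=98, qty=8): fills=none; bids=[#3:8@98] asks=[-]
After op 5 [order #4] limit_sell(price=105, qty=9): fills=none; bids=[#3:8@98] asks=[#4:9@105]
After op 6 [order #5] limit_buy(price=95, qty=1): fills=none; bids=[#3:8@98 #5:1@95] asks=[#4:9@105]
After op 7 cancel(order #3): fills=none; bids=[#5:1@95] asks=[#4:9@105]

Answer: BIDS (highest first):
  #5: 1@95
ASKS (lowest first):
  #4: 9@105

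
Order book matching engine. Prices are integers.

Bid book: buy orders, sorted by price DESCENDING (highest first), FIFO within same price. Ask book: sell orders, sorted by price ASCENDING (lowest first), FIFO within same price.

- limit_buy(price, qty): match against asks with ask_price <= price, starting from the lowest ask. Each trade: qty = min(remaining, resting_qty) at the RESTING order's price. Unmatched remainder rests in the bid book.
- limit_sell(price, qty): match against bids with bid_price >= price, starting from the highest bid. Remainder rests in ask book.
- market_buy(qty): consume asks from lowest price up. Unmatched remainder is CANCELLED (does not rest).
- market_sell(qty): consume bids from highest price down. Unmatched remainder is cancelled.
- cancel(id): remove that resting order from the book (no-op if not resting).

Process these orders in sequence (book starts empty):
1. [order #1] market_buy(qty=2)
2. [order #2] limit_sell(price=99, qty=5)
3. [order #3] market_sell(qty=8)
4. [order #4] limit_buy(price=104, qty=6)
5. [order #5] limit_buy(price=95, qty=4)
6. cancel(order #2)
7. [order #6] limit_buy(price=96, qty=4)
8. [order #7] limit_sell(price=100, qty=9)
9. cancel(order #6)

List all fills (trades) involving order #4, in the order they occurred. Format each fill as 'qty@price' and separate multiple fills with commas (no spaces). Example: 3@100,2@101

Answer: 5@99,1@104

Derivation:
After op 1 [order #1] market_buy(qty=2): fills=none; bids=[-] asks=[-]
After op 2 [order #2] limit_sell(price=99, qty=5): fills=none; bids=[-] asks=[#2:5@99]
After op 3 [order #3] market_sell(qty=8): fills=none; bids=[-] asks=[#2:5@99]
After op 4 [order #4] limit_buy(price=104, qty=6): fills=#4x#2:5@99; bids=[#4:1@104] asks=[-]
After op 5 [order #5] limit_buy(price=95, qty=4): fills=none; bids=[#4:1@104 #5:4@95] asks=[-]
After op 6 cancel(order #2): fills=none; bids=[#4:1@104 #5:4@95] asks=[-]
After op 7 [order #6] limit_buy(price=96, qty=4): fills=none; bids=[#4:1@104 #6:4@96 #5:4@95] asks=[-]
After op 8 [order #7] limit_sell(price=100, qty=9): fills=#4x#7:1@104; bids=[#6:4@96 #5:4@95] asks=[#7:8@100]
After op 9 cancel(order #6): fills=none; bids=[#5:4@95] asks=[#7:8@100]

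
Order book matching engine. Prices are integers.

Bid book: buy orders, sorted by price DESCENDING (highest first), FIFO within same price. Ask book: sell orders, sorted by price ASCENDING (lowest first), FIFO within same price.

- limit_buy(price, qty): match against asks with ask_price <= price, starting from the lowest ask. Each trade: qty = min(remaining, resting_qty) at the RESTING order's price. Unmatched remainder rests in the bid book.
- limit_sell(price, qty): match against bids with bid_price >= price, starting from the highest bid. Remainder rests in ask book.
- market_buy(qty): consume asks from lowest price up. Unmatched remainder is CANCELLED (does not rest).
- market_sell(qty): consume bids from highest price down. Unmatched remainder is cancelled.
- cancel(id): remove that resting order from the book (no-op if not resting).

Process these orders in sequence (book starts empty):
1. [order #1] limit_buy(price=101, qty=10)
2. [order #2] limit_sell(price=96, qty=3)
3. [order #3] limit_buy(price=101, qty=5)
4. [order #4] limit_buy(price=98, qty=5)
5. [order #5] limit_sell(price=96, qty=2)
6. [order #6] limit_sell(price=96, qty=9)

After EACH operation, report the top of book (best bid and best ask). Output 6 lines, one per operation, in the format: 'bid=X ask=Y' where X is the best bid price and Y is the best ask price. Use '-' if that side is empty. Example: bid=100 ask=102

Answer: bid=101 ask=-
bid=101 ask=-
bid=101 ask=-
bid=101 ask=-
bid=101 ask=-
bid=101 ask=-

Derivation:
After op 1 [order #1] limit_buy(price=101, qty=10): fills=none; bids=[#1:10@101] asks=[-]
After op 2 [order #2] limit_sell(price=96, qty=3): fills=#1x#2:3@101; bids=[#1:7@101] asks=[-]
After op 3 [order #3] limit_buy(price=101, qty=5): fills=none; bids=[#1:7@101 #3:5@101] asks=[-]
After op 4 [order #4] limit_buy(price=98, qty=5): fills=none; bids=[#1:7@101 #3:5@101 #4:5@98] asks=[-]
After op 5 [order #5] limit_sell(price=96, qty=2): fills=#1x#5:2@101; bids=[#1:5@101 #3:5@101 #4:5@98] asks=[-]
After op 6 [order #6] limit_sell(price=96, qty=9): fills=#1x#6:5@101 #3x#6:4@101; bids=[#3:1@101 #4:5@98] asks=[-]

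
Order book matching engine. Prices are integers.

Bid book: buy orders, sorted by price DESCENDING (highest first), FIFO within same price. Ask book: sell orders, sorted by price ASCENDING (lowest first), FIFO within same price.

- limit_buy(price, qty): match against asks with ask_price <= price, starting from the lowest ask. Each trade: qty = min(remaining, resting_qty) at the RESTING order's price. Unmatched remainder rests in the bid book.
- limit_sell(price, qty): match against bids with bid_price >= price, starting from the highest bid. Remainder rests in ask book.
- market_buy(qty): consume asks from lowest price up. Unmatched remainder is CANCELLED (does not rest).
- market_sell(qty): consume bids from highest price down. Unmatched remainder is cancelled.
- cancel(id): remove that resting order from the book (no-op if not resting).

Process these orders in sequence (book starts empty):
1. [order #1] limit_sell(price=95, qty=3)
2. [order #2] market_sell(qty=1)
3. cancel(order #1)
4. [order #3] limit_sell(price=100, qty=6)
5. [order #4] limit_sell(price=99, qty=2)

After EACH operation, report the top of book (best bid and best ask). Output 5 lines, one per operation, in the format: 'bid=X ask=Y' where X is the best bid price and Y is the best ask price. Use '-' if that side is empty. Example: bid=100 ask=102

Answer: bid=- ask=95
bid=- ask=95
bid=- ask=-
bid=- ask=100
bid=- ask=99

Derivation:
After op 1 [order #1] limit_sell(price=95, qty=3): fills=none; bids=[-] asks=[#1:3@95]
After op 2 [order #2] market_sell(qty=1): fills=none; bids=[-] asks=[#1:3@95]
After op 3 cancel(order #1): fills=none; bids=[-] asks=[-]
After op 4 [order #3] limit_sell(price=100, qty=6): fills=none; bids=[-] asks=[#3:6@100]
After op 5 [order #4] limit_sell(price=99, qty=2): fills=none; bids=[-] asks=[#4:2@99 #3:6@100]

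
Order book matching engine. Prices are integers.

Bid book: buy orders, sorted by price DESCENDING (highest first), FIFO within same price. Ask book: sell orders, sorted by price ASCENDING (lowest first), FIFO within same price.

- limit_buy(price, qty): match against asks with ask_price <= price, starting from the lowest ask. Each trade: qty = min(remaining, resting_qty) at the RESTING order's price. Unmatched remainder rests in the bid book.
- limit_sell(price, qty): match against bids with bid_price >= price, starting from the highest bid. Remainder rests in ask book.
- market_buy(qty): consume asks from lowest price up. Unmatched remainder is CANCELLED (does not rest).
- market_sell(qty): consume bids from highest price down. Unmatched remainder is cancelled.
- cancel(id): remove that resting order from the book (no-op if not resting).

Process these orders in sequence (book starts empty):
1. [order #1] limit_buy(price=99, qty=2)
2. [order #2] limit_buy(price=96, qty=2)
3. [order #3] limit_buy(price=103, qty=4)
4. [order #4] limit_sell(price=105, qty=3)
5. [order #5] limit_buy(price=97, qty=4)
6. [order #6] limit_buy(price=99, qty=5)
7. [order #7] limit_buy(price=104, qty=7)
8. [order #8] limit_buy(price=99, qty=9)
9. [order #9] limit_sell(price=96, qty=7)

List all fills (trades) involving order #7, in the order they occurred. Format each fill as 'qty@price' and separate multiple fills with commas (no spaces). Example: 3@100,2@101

After op 1 [order #1] limit_buy(price=99, qty=2): fills=none; bids=[#1:2@99] asks=[-]
After op 2 [order #2] limit_buy(price=96, qty=2): fills=none; bids=[#1:2@99 #2:2@96] asks=[-]
After op 3 [order #3] limit_buy(price=103, qty=4): fills=none; bids=[#3:4@103 #1:2@99 #2:2@96] asks=[-]
After op 4 [order #4] limit_sell(price=105, qty=3): fills=none; bids=[#3:4@103 #1:2@99 #2:2@96] asks=[#4:3@105]
After op 5 [order #5] limit_buy(price=97, qty=4): fills=none; bids=[#3:4@103 #1:2@99 #5:4@97 #2:2@96] asks=[#4:3@105]
After op 6 [order #6] limit_buy(price=99, qty=5): fills=none; bids=[#3:4@103 #1:2@99 #6:5@99 #5:4@97 #2:2@96] asks=[#4:3@105]
After op 7 [order #7] limit_buy(price=104, qty=7): fills=none; bids=[#7:7@104 #3:4@103 #1:2@99 #6:5@99 #5:4@97 #2:2@96] asks=[#4:3@105]
After op 8 [order #8] limit_buy(price=99, qty=9): fills=none; bids=[#7:7@104 #3:4@103 #1:2@99 #6:5@99 #8:9@99 #5:4@97 #2:2@96] asks=[#4:3@105]
After op 9 [order #9] limit_sell(price=96, qty=7): fills=#7x#9:7@104; bids=[#3:4@103 #1:2@99 #6:5@99 #8:9@99 #5:4@97 #2:2@96] asks=[#4:3@105]

Answer: 7@104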